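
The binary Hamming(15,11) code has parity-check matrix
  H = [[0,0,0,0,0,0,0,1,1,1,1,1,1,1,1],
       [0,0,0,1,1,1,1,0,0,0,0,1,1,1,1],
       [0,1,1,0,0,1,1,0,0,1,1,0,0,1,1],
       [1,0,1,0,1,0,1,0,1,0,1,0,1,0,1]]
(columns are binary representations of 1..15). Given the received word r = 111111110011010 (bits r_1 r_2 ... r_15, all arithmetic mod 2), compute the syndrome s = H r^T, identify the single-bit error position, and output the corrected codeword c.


s = (0, 0, 0, 1)^T, error position = 1, corrected codeword c = 011111110011010

Compute s = H r^T mod 2 one row at a time:
  s_1 = 1 + 0 + 0 + 1 + 1 + 0 + 1 + 0 = 4 ≡ 0 (mod 2).
  s_2 = 1 + 1 + 1 + 1 + 1 + 0 + 1 + 0 = 6 ≡ 0 (mod 2).
  s_3 = 1 + 1 + 1 + 1 + 0 + 1 + 1 + 0 = 6 ≡ 0 (mod 2).
  s_4 = 1 + 1 + 1 + 1 + 0 + 1 + 0 + 0 = 5 ≡ 1 (mod 2).
s = (0, 0, 0, 1)^T — this equals column 1 of H (binary 0001), so error is at position 1.
Correct: flip bit 1 of r = 111111110011010 to get c = 011111110011010.


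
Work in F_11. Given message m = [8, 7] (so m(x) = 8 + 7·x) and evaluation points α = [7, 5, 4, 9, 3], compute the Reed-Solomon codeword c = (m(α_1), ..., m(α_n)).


c = [2, 10, 3, 5, 7]

Message polynomial: m(x) = 8 + 7·x (mod 11).
For each evaluation point α_i, compute m(α_i) mod 11:
  α_1 = 7: Horner steps 7 → 2, so m(7) = 2.
  α_2 = 5: Horner steps 7 → 10, so m(5) = 10.
  α_3 = 4: Horner steps 7 → 3, so m(4) = 3.
  α_4 = 9: Horner steps 7 → 5, so m(9) = 5.
  α_5 = 3: Horner steps 7 → 7, so m(3) = 7.
Codeword c = [2, 10, 3, 5, 7] ∈ F_11^5.


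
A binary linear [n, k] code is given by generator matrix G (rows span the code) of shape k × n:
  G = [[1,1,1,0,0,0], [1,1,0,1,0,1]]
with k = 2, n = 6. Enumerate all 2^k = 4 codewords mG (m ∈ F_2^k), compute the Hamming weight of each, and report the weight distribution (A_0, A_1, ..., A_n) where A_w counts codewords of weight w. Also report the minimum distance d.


Weight distribution: A_0 = 1, A_3 = 2, A_4 = 1. Minimum distance d = 3.

Enumerate all 2^2 = 4 messages m ∈ F_2^2.
For each, compute codeword c = mG in F_2^6, then tally its weight.
  m = 00 → c = 000000, weight = 0.
  m = 10 → c = 111000, weight = 3.
  m = 01 → c = 110101, weight = 4.
  m = 11 → c = 001101, weight = 3.
Tally weights:
  weight 0: 1 codewords.
  weight 3: 2 codewords.
  weight 4: 1 codewords.
Minimum distance d = smallest w > 0 with A_w > 0 = 3.
Sanity: Σ A_w = 4 = 2^2 = 4 ✓.


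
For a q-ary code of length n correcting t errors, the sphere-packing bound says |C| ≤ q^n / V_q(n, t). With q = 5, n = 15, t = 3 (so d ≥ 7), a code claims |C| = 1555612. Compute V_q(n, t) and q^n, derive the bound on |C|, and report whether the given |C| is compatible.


V_q(n, t) = 30861, q^n = 30517578125, Hamming bound = 988871, |C| = 1555612 > bound (violated).

Step 1: Compute V_q(n, t) = Σ_{j=0}^3 C(n, j) (q−1)^j.
  j = 0: C(15,0)·(4)^0 = 1·1 = 1.
  j = 1: C(15,1)·(4)^1 = 15·4 = 60.
  j = 2: C(15,2)·(4)^2 = 105·16 = 1680.
  j = 3: C(15,3)·(4)^3 = 455·64 = 29120.
  V_q(n, t) = 1 + 60 + 1680 + 29120 = 30861.
Step 2: q^n = 5^15 = 30517578125.
Step 3: Hamming bound ⌊q^n / V_q(n,t)⌋ = ⌊30517578125/30861⌋ = 988871.
Step 4: Compare |C| = 1555612 to 988871: violated.
The claimed |C| lies above the Hamming bound, so no 5-ary code of length 15 with d ≥ 7 can have 1555612 codewords.


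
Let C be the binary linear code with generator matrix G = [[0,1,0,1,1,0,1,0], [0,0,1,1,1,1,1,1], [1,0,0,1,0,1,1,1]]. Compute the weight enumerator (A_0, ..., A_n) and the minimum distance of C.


Weight distribution: A_0 = 1, A_3 = 1, A_4 = 2, A_5 = 3, A_6 = 1. Minimum distance d = 3.

Enumerate all 2^3 = 8 messages m ∈ F_2^3.
For each, compute codeword c = mG in F_2^8, then tally its weight.
  m = 000 → c = 00000000, weight = 0.
  m = 100 → c = 01011010, weight = 4.
  m = 010 → c = 00111111, weight = 6.
  m = 110 → c = 01100101, weight = 4.
  m = 001 → c = 10010111, weight = 5.
  m = 101 → c = 11001101, weight = 5.
  m = 011 → c = 10101000, weight = 3.
  m = 111 → c = 11110010, weight = 5.
Tally weights:
  weight 0: 1 codewords.
  weight 3: 1 codewords.
  weight 4: 2 codewords.
  weight 5: 3 codewords.
  weight 6: 1 codewords.
Minimum distance d = smallest w > 0 with A_w > 0 = 3.
Sanity: Σ A_w = 8 = 2^3 = 8 ✓.


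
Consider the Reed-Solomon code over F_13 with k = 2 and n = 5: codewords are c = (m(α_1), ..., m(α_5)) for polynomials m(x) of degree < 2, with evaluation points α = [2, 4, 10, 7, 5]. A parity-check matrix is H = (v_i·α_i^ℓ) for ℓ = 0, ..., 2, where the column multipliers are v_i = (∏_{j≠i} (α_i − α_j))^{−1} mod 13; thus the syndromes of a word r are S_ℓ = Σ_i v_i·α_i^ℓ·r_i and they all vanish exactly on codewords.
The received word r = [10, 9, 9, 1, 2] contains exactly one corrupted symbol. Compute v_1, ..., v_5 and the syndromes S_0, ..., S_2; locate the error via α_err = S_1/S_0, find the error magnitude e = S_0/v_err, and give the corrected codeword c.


S = (11, 6, 8), error at position 3, error magnitude e = 3, c = [10, 9, 6, 1, 2].

Step 1: column multipliers v_i = (∏_{j≠i}(α_i − α_j))^{−1} mod 13.
  i = 1 (α = 2): (2−4)(2−10)(2−7)(2−5) = (−2)·(−8)·(−5)·(−3) = 240 ≡ 6, so v_1 = 6^{−1} = 11 (mod 13).
  i = 2 (α = 4): (4−2)(4−10)(4−7)(4−5) = 2·(−6)·(−3)·(−1) = −36 ≡ 3, so v_2 = 3^{−1} = 9 (mod 13).
  i = 3 (α = 10): (10−2)(10−4)(10−7)(10−5) = 8·6·3·5 = 720 ≡ 5, so v_3 = 5^{−1} = 8 (mod 13).
  i = 4 (α = 7): (7−2)(7−4)(7−10)(7−5) = 5·3·(−3)·2 = −90 ≡ 1, so v_4 = 1^{−1} = 1 (mod 13).
  i = 5 (α = 5): (5−2)(5−4)(5−10)(5−7) = 3·1·(−5)·(−2) = 30 ≡ 4, so v_5 = 4^{−1} = 10 (mod 13).
  v = [11, 9, 8, 1, 10].
Step 2: syndromes of r = [10, 9, 9, 1, 2] (all sums mod 13).
  S_0 = Σ v_i r_i = 11·10 + 9·9 + 8·9 + 1·1 + 10·2 = 284 ≡ 11.
  S_1 = Σ v_i α_i r_i = 11·2·10 + 9·4·9 + 8·10·9 + 1·7·1 + 10·5·2 = 1371 ≡ 6.
  α_i^2 mod 13 = [4, 3, 9, 10, 12].
  S_2 = Σ v_i α_i^2 r_i = 11·4·10 + 9·3·9 + 8·9·9 + 1·10·1 + 10·12·2 = 1581 ≡ 8.
  S = (11, 6, 8) ≠ 0, so r is not a codeword (an error is present).
Step 3: locate the error. For a single error e at position i, S_ℓ = v_i·e·α_i^ℓ, so α_err = S_1/S_0.
  S_0^{−1} = 11^{−1} = 6 (mod 13), so α_err = 6·6 = 36 ≡ 10 = α_3. Error position i = 3.
  Consistency check: S_2/S_1 = 8·11 = 88 ≡ 10 = α_err ✓ (single-error assumption holds).
Step 4: error magnitude e = S_0/v_3 = S_0·∏_{j≠3}(α_3 − α_j) = 11·5 = 55 ≡ 3 (mod 13).
Step 5: correct position 3: c_3 = r_3 − e = 9 − 3 ≡ 6 (mod 13). Hence c = [10, 9, 6, 1, 2].
  Check: interpolating c through the α_i gives m(x) = 11 + 6·x (degree < 2) with m(α_i) = c_i for every i, so c is indeed a codeword.


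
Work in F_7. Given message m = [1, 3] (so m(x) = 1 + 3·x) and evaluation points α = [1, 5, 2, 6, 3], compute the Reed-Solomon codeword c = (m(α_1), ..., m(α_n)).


c = [4, 2, 0, 5, 3]

Message polynomial: m(x) = 1 + 3·x (mod 7).
For each evaluation point α_i, compute m(α_i) mod 7:
  α_1 = 1: Horner steps 3 → 4, so m(1) = 4.
  α_2 = 5: Horner steps 3 → 2, so m(5) = 2.
  α_3 = 2: Horner steps 3 → 0, so m(2) = 0.
  α_4 = 6: Horner steps 3 → 5, so m(6) = 5.
  α_5 = 3: Horner steps 3 → 3, so m(3) = 3.
Codeword c = [4, 2, 0, 5, 3] ∈ F_7^5.


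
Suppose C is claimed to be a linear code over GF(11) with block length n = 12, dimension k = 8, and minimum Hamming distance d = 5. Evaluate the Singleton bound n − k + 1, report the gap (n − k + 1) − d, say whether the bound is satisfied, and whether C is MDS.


Singleton RHS = n − k + 1 = 5, slack = 0, bound satisfied, MDS.

Singleton bound: d ≤ n − k + 1.
Here n = 12, k = 8, so n − k + 1 = 5.
Given d = 5, check d ≤ 5: YES.
Slack = (n − k + 1) − d = 0.
The code is MDS (slack = 0).
Description: the claimed parameters are [12, 8, 5]_11; such a code would be MDS (meets Singleton bound).


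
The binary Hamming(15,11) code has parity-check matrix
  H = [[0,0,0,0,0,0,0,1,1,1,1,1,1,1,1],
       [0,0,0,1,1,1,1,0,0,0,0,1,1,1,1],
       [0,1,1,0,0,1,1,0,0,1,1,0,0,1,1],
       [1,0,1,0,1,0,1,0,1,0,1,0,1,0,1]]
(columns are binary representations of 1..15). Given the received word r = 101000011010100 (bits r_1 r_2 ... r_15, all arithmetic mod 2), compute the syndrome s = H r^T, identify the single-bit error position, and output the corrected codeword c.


s = (0, 1, 0, 1)^T, error position = 5, corrected codeword c = 101010011010100

Compute s = H r^T mod 2 one row at a time:
  s_1 = 1 + 1 + 0 + 1 + 0 + 1 + 0 + 0 = 4 ≡ 0 (mod 2).
  s_2 = 0 + 0 + 0 + 0 + 0 + 1 + 0 + 0 = 1 ≡ 1 (mod 2).
  s_3 = 0 + 1 + 0 + 0 + 0 + 1 + 0 + 0 = 2 ≡ 0 (mod 2).
  s_4 = 1 + 1 + 0 + 0 + 1 + 1 + 1 + 0 = 5 ≡ 1 (mod 2).
s = (0, 1, 0, 1)^T — this equals column 5 of H (binary 0101), so error is at position 5.
Correct: flip bit 5 of r = 101000011010100 to get c = 101010011010100.


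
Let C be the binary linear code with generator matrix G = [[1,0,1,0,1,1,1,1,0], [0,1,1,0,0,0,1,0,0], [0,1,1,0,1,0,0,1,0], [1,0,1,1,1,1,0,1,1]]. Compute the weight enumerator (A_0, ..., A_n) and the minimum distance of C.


Weight distribution: A_0 = 1, A_3 = 4, A_4 = 4, A_5 = 2, A_6 = 2, A_7 = 2, A_8 = 1. Minimum distance d = 3.

Enumerate all 2^4 = 16 messages m ∈ F_2^4.
For each, compute codeword c = mG in F_2^9, then tally its weight.
  m = 0000 → c = 000000000, weight = 0.
  m = 1000 → c = 101011110, weight = 6.
  m = 0100 → c = 011000100, weight = 3.
  m = 1100 → c = 110011010, weight = 5.
  m = 0010 → c = 011010010, weight = 4.
  m = 1010 → c = 110001100, weight = 4.
  m = 0110 → c = 000010110, weight = 3.
  m = 1110 → c = 101001000, weight = 3.
  m = 0001 → c = 101111011, weight = 7.
  m = 1001 → c = 000100101, weight = 3.
  m = 0101 → c = 110111111, weight = 8.
  m = 1101 → c = 011100001, weight = 4.
  m = 0011 → c = 110101001, weight = 5.
  m = 1011 → c = 011110111, weight = 7.
  m = 0111 → c = 101101101, weight = 6.
  m = 1111 → c = 000110011, weight = 4.
Tally weights:
  weight 0: 1 codewords.
  weight 3: 4 codewords.
  weight 4: 4 codewords.
  weight 5: 2 codewords.
  weight 6: 2 codewords.
  weight 7: 2 codewords.
  weight 8: 1 codewords.
Minimum distance d = smallest w > 0 with A_w > 0 = 3.
Sanity: Σ A_w = 16 = 2^4 = 16 ✓.


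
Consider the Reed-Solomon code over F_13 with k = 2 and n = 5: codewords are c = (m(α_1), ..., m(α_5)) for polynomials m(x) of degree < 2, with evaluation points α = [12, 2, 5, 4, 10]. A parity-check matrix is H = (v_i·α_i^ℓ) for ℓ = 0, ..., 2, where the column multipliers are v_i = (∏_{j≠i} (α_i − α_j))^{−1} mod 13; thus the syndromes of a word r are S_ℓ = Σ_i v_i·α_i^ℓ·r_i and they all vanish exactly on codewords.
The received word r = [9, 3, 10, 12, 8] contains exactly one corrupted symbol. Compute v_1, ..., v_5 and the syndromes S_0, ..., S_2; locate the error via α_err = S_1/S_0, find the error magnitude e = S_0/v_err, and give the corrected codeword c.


S = (8, 2, 7), error at position 5, error magnitude e = 8, c = [9, 3, 10, 12, 0].

Step 1: column multipliers v_i = (∏_{j≠i}(α_i − α_j))^{−1} mod 13.
  i = 1 (α = 12): (12−2)(12−5)(12−4)(12−10) = 10·7·8·2 = 1120 ≡ 2, so v_1 = 2^{−1} = 7 (mod 13).
  i = 2 (α = 2): (2−12)(2−5)(2−4)(2−10) = (−10)·(−3)·(−2)·(−8) = 480 ≡ 12, so v_2 = 12^{−1} = 12 (mod 13).
  i = 3 (α = 5): (5−12)(5−2)(5−4)(5−10) = (−7)·3·1·(−5) = 105 ≡ 1, so v_3 = 1^{−1} = 1 (mod 13).
  i = 4 (α = 4): (4−12)(4−2)(4−5)(4−10) = (−8)·2·(−1)·(−6) = −96 ≡ 8, so v_4 = 8^{−1} = 5 (mod 13).
  i = 5 (α = 10): (10−12)(10−2)(10−5)(10−4) = (−2)·8·5·6 = −480 ≡ 1, so v_5 = 1^{−1} = 1 (mod 13).
  v = [7, 12, 1, 5, 1].
Step 2: syndromes of r = [9, 3, 10, 12, 8] (all sums mod 13).
  S_0 = Σ v_i r_i = 7·9 + 12·3 + 1·10 + 5·12 + 1·8 = 177 ≡ 8.
  S_1 = Σ v_i α_i r_i = 7·12·9 + 12·2·3 + 1·5·10 + 5·4·12 + 1·10·8 = 1198 ≡ 2.
  α_i^2 mod 13 = [1, 4, 12, 3, 9].
  S_2 = Σ v_i α_i^2 r_i = 7·1·9 + 12·4·3 + 1·12·10 + 5·3·12 + 1·9·8 = 579 ≡ 7.
  S = (8, 2, 7) ≠ 0, so r is not a codeword (an error is present).
Step 3: locate the error. For a single error e at position i, S_ℓ = v_i·e·α_i^ℓ, so α_err = S_1/S_0.
  S_0^{−1} = 8^{−1} = 5 (mod 13), so α_err = 2·5 = 10 ≡ 10 = α_5. Error position i = 5.
  Consistency check: S_2/S_1 = 7·7 = 49 ≡ 10 = α_err ✓ (single-error assumption holds).
Step 4: error magnitude e = S_0/v_5 = S_0·∏_{j≠5}(α_5 − α_j) = 8·1 = 8 ≡ 8 (mod 13).
Step 5: correct position 5: c_5 = r_5 − e = 8 − 8 ≡ 0 (mod 13). Hence c = [9, 3, 10, 12, 0].
  Check: interpolating c through the α_i gives m(x) = 7 + 11·x (degree < 2) with m(α_i) = c_i for every i, so c is indeed a codeword.


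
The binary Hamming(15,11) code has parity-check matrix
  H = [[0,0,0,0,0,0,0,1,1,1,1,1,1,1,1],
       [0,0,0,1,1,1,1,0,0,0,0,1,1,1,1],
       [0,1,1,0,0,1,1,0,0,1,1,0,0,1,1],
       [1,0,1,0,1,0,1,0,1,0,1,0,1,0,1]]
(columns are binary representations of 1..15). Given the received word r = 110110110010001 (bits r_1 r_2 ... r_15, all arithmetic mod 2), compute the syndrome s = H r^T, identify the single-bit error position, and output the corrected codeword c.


s = (1, 0, 0, 1)^T, error position = 9, corrected codeword c = 110110111010001

Compute s = H r^T mod 2 one row at a time:
  s_1 = 1 + 0 + 0 + 1 + 0 + 0 + 0 + 1 = 3 ≡ 1 (mod 2).
  s_2 = 1 + 1 + 0 + 1 + 0 + 0 + 0 + 1 = 4 ≡ 0 (mod 2).
  s_3 = 1 + 0 + 0 + 1 + 0 + 1 + 0 + 1 = 4 ≡ 0 (mod 2).
  s_4 = 1 + 0 + 1 + 1 + 0 + 1 + 0 + 1 = 5 ≡ 1 (mod 2).
s = (1, 0, 0, 1)^T — this equals column 9 of H (binary 1001), so error is at position 9.
Correct: flip bit 9 of r = 110110110010001 to get c = 110110111010001.


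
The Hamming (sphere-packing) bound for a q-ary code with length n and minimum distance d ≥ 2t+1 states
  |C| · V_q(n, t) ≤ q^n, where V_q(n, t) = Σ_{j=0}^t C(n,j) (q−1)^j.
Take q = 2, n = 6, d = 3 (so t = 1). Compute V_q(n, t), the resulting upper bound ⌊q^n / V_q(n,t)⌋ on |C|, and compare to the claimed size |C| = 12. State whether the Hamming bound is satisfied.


V_q(n, t) = 7, q^n = 64, Hamming bound = 9, |C| = 12 > bound (violated).

Step 1: Compute V_q(n, t) = Σ_{j=0}^1 C(n, j) (q−1)^j.
  j = 0: C(6,0)·(1)^0 = 1·1 = 1.
  j = 1: C(6,1)·(1)^1 = 6·1 = 6.
  V_q(n, t) = 1 + 6 = 7.
Step 2: q^n = 2^6 = 64.
Step 3: Hamming bound ⌊q^n / V_q(n,t)⌋ = ⌊64/7⌋ = 9.
Step 4: Compare |C| = 12 to 9: violated.
The claimed |C| lies above the Hamming bound, so no 2-ary code of length 6 with d ≥ 3 can have 12 codewords.


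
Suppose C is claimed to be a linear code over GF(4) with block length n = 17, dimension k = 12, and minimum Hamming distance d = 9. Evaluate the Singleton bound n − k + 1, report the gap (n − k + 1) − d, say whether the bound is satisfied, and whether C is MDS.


Singleton RHS = n − k + 1 = 6, slack = -3, bound violated (no such code; not MDS).

Singleton bound: d ≤ n − k + 1.
Here n = 17, k = 12, so n − k + 1 = 6.
Given d = 9, check d ≤ 6: NO.
Slack = (n − k + 1) − d = -3.
The slack is negative: d = 9 exceeds n − k + 1 = 6 by 3, so the Singleton bound is violated and no linear [17, 12, 9]_4 code can exist. In particular it is not MDS (MDS requires d = n − k + 1 exactly).
Description: the claimed parameters are [17, 12, 9]_4; such a code would be impossible (violates the Singleton bound).


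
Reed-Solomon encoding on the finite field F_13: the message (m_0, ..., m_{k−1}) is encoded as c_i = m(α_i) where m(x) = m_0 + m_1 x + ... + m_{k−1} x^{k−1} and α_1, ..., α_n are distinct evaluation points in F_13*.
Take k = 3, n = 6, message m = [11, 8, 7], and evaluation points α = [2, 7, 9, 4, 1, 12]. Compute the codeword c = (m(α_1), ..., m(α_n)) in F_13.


c = [3, 7, 0, 12, 0, 10]

Message polynomial: m(x) = 11 + 8·x + 7·x^2 (mod 13).
For each evaluation point α_i, compute m(α_i) mod 13:
  α_1 = 2: Horner steps 7 → 9 → 3, so m(2) = 3.
  α_2 = 7: Horner steps 7 → 5 → 7, so m(7) = 7.
  α_3 = 9: Horner steps 7 → 6 → 0, so m(9) = 0.
  α_4 = 4: Horner steps 7 → 10 → 12, so m(4) = 12.
  α_5 = 1: Horner steps 7 → 2 → 0, so m(1) = 0.
  α_6 = 12: Horner steps 7 → 1 → 10, so m(12) = 10.
Codeword c = [3, 7, 0, 12, 0, 10] ∈ F_13^6.


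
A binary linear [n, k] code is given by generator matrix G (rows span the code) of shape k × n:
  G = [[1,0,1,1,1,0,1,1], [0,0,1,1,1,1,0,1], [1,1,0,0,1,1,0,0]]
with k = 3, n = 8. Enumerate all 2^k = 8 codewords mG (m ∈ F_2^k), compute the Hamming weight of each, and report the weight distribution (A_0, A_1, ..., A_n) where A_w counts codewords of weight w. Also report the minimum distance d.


Weight distribution: A_0 = 1, A_3 = 2, A_4 = 1, A_5 = 2, A_6 = 2. Minimum distance d = 3.

Enumerate all 2^3 = 8 messages m ∈ F_2^3.
For each, compute codeword c = mG in F_2^8, then tally its weight.
  m = 000 → c = 00000000, weight = 0.
  m = 100 → c = 10111011, weight = 6.
  m = 010 → c = 00111101, weight = 5.
  m = 110 → c = 10000110, weight = 3.
  m = 001 → c = 11001100, weight = 4.
  m = 101 → c = 01110111, weight = 6.
  m = 011 → c = 11110001, weight = 5.
  m = 111 → c = 01001010, weight = 3.
Tally weights:
  weight 0: 1 codewords.
  weight 3: 2 codewords.
  weight 4: 1 codewords.
  weight 5: 2 codewords.
  weight 6: 2 codewords.
Minimum distance d = smallest w > 0 with A_w > 0 = 3.
Sanity: Σ A_w = 8 = 2^3 = 8 ✓.


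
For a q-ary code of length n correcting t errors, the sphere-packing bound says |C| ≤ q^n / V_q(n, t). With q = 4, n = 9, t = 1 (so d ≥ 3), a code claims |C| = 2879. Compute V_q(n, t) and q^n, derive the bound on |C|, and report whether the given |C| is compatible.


V_q(n, t) = 28, q^n = 262144, Hamming bound = 9362, |C| = 2879 ≤ bound (satisfied).

Step 1: Compute V_q(n, t) = Σ_{j=0}^1 C(n, j) (q−1)^j.
  j = 0: C(9,0)·(3)^0 = 1·1 = 1.
  j = 1: C(9,1)·(3)^1 = 9·3 = 27.
  V_q(n, t) = 1 + 27 = 28.
Step 2: q^n = 4^9 = 262144.
Step 3: Hamming bound ⌊q^n / V_q(n,t)⌋ = ⌊262144/28⌋ = 9362.
Step 4: Compare |C| = 2879 to 9362: satisfied.
The claimed |C| lies below the Hamming bound.


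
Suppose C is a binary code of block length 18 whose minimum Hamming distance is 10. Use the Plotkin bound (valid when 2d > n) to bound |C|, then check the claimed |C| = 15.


Plotkin bound M ≤ 10; given |C| = 15 > bound (violated).

Check applicability: 2d = 20, n = 18.
2d − n = 2 > 0, so Plotkin applies.
Compute d/(2d−n) = 10/2 ≈ 5.0000.
⌊d/(2d−n)⌋ = 5.
Plotkin bound: M ≤ 2·5 = 10.
Given |C| = 15, check: VIOLATED.
This |C| is above the Plotkin bound, so no binary code with n = 18, d = 10 and 15 codewords exists.


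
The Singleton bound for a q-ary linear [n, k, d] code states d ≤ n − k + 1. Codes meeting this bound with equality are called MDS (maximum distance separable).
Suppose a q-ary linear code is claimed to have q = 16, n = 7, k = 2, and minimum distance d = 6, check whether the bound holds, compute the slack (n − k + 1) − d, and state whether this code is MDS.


Singleton RHS = n − k + 1 = 6, slack = 0, bound satisfied, MDS.

Singleton bound: d ≤ n − k + 1.
Here n = 7, k = 2, so n − k + 1 = 6.
Given d = 6, check d ≤ 6: YES.
Slack = (n − k + 1) − d = 0.
The code is MDS (slack = 0).
Description: the claimed parameters are [7, 2, 6]_16; such a code would be MDS (meets Singleton bound).


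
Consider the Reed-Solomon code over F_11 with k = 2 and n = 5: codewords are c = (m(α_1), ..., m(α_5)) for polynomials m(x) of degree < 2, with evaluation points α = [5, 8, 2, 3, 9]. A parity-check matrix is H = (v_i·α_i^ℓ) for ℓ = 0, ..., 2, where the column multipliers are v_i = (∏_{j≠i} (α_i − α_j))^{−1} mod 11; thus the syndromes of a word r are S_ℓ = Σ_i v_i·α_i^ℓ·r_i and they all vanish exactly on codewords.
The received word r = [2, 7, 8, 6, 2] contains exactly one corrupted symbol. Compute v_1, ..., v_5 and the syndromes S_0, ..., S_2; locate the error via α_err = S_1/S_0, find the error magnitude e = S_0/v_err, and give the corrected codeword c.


S = (10, 2, 7), error at position 5, error magnitude e = 8, c = [2, 7, 8, 6, 5].

Step 1: column multipliers v_i = (∏_{j≠i}(α_i − α_j))^{−1} mod 11.
  i = 1 (α = 5): (5−8)(5−2)(5−3)(5−9) = (−3)·3·2·(−4) = 72 ≡ 6, so v_1 = 6^{−1} = 2 (mod 11).
  i = 2 (α = 8): (8−5)(8−2)(8−3)(8−9) = 3·6·5·(−1) = −90 ≡ 9, so v_2 = 9^{−1} = 5 (mod 11).
  i = 3 (α = 2): (2−5)(2−8)(2−3)(2−9) = (−3)·(−6)·(−1)·(−7) = 126 ≡ 5, so v_3 = 5^{−1} = 9 (mod 11).
  i = 4 (α = 3): (3−5)(3−8)(3−2)(3−9) = (−2)·(−5)·1·(−6) = −60 ≡ 6, so v_4 = 6^{−1} = 2 (mod 11).
  i = 5 (α = 9): (9−5)(9−8)(9−2)(9−3) = 4·1·7·6 = 168 ≡ 3, so v_5 = 3^{−1} = 4 (mod 11).
  v = [2, 5, 9, 2, 4].
Step 2: syndromes of r = [2, 7, 8, 6, 2] (all sums mod 11).
  S_0 = Σ v_i r_i = 2·2 + 5·7 + 9·8 + 2·6 + 4·2 = 131 ≡ 10.
  S_1 = Σ v_i α_i r_i = 2·5·2 + 5·8·7 + 9·2·8 + 2·3·6 + 4·9·2 = 552 ≡ 2.
  α_i^2 mod 11 = [3, 9, 4, 9, 4].
  S_2 = Σ v_i α_i^2 r_i = 2·3·2 + 5·9·7 + 9·4·8 + 2·9·6 + 4·4·2 = 755 ≡ 7.
  S = (10, 2, 7) ≠ 0, so r is not a codeword (an error is present).
Step 3: locate the error. For a single error e at position i, S_ℓ = v_i·e·α_i^ℓ, so α_err = S_1/S_0.
  S_0^{−1} = 10^{−1} = 10 (mod 11), so α_err = 2·10 = 20 ≡ 9 = α_5. Error position i = 5.
  Consistency check: S_2/S_1 = 7·6 = 42 ≡ 9 = α_err ✓ (single-error assumption holds).
Step 4: error magnitude e = S_0/v_5 = S_0·∏_{j≠5}(α_5 − α_j) = 10·3 = 30 ≡ 8 (mod 11).
Step 5: correct position 5: c_5 = r_5 − e = 2 − 8 ≡ 5 (mod 11). Hence c = [2, 7, 8, 6, 5].
  Check: interpolating c through the α_i gives m(x) = 1 + 9·x (degree < 2) with m(α_i) = c_i for every i, so c is indeed a codeword.


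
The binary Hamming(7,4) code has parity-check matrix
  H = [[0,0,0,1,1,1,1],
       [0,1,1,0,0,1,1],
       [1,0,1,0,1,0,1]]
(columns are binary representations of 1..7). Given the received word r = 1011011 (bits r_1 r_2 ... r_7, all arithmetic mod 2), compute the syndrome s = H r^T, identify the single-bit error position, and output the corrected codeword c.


s = (1, 1, 1)^T, error position = 7, corrected codeword c = 1011010

Compute s = H r^T mod 2 one row at a time:
  s_1 = 1 + 0 + 1 + 1 = 3 ≡ 1 (mod 2).
  s_2 = 0 + 1 + 1 + 1 = 3 ≡ 1 (mod 2).
  s_3 = 1 + 1 + 0 + 1 = 3 ≡ 1 (mod 2).
s = (1, 1, 1)^T — this equals column 7 of H (binary 111), so error is at position 7.
Correct: flip bit 7 of r = 1011011 to get c = 1011010.


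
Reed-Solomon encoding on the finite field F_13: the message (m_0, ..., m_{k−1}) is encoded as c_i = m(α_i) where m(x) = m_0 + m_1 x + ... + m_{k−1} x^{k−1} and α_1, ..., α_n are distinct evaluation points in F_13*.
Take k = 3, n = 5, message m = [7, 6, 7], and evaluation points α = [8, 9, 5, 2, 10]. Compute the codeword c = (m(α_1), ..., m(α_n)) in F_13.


c = [9, 4, 4, 8, 0]

Message polynomial: m(x) = 7 + 6·x + 7·x^2 (mod 13).
For each evaluation point α_i, compute m(α_i) mod 13:
  α_1 = 8: Horner steps 7 → 10 → 9, so m(8) = 9.
  α_2 = 9: Horner steps 7 → 4 → 4, so m(9) = 4.
  α_3 = 5: Horner steps 7 → 2 → 4, so m(5) = 4.
  α_4 = 2: Horner steps 7 → 7 → 8, so m(2) = 8.
  α_5 = 10: Horner steps 7 → 11 → 0, so m(10) = 0.
Codeword c = [9, 4, 4, 8, 0] ∈ F_13^5.


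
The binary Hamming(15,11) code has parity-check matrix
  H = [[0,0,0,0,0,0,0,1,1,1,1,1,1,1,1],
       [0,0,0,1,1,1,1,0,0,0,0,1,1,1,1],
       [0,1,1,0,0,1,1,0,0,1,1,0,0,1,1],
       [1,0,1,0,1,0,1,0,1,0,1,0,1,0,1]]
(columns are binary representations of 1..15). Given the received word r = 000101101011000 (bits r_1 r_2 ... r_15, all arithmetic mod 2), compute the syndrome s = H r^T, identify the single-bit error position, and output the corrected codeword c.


s = (1, 0, 1, 1)^T, error position = 11, corrected codeword c = 000101101001000

Compute s = H r^T mod 2 one row at a time:
  s_1 = 0 + 1 + 0 + 1 + 1 + 0 + 0 + 0 = 3 ≡ 1 (mod 2).
  s_2 = 1 + 0 + 1 + 1 + 1 + 0 + 0 + 0 = 4 ≡ 0 (mod 2).
  s_3 = 0 + 0 + 1 + 1 + 0 + 1 + 0 + 0 = 3 ≡ 1 (mod 2).
  s_4 = 0 + 0 + 0 + 1 + 1 + 1 + 0 + 0 = 3 ≡ 1 (mod 2).
s = (1, 0, 1, 1)^T — this equals column 11 of H (binary 1011), so error is at position 11.
Correct: flip bit 11 of r = 000101101011000 to get c = 000101101001000.


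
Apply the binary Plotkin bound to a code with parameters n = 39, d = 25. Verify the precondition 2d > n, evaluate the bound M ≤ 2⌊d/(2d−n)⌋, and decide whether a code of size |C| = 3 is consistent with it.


Plotkin bound M ≤ 4; given |C| = 3 ≤ bound (satisfied).

Check applicability: 2d = 50, n = 39.
2d − n = 11 > 0, so Plotkin applies.
Compute d/(2d−n) = 25/11 ≈ 2.2727.
⌊d/(2d−n)⌋ = 2.
Plotkin bound: M ≤ 2·2 = 4.
Given |C| = 3, check: satisfied.
This |C| is below the Plotkin bound.


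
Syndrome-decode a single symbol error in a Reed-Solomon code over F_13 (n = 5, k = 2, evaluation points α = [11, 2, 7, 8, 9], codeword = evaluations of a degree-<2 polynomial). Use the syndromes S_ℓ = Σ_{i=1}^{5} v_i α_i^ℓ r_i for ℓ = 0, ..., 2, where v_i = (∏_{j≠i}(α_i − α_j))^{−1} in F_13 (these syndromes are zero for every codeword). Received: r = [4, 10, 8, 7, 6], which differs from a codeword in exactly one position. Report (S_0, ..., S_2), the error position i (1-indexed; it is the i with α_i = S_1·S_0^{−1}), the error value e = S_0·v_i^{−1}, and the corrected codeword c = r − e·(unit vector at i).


S = (2, 4, 8), error at position 2, error magnitude e = 10, c = [4, 0, 8, 7, 6].

Step 1: column multipliers v_i = (∏_{j≠i}(α_i − α_j))^{−1} mod 13.
  i = 1 (α = 11): (11−2)(11−7)(11−8)(11−9) = 9·4·3·2 = 216 ≡ 8, so v_1 = 8^{−1} = 5 (mod 13).
  i = 2 (α = 2): (2−11)(2−7)(2−8)(2−9) = (−9)·(−5)·(−6)·(−7) = 1890 ≡ 5, so v_2 = 5^{−1} = 8 (mod 13).
  i = 3 (α = 7): (7−11)(7−2)(7−8)(7−9) = (−4)·5·(−1)·(−2) = −40 ≡ 12, so v_3 = 12^{−1} = 12 (mod 13).
  i = 4 (α = 8): (8−11)(8−2)(8−7)(8−9) = (−3)·6·1·(−1) = 18 ≡ 5, so v_4 = 5^{−1} = 8 (mod 13).
  i = 5 (α = 9): (9−11)(9−2)(9−7)(9−8) = (−2)·7·2·1 = −28 ≡ 11, so v_5 = 11^{−1} = 6 (mod 13).
  v = [5, 8, 12, 8, 6].
Step 2: syndromes of r = [4, 10, 8, 7, 6] (all sums mod 13).
  S_0 = Σ v_i r_i = 5·4 + 8·10 + 12·8 + 8·7 + 6·6 = 288 ≡ 2.
  S_1 = Σ v_i α_i r_i = 5·11·4 + 8·2·10 + 12·7·8 + 8·8·7 + 6·9·6 = 1824 ≡ 4.
  α_i^2 mod 13 = [4, 4, 10, 12, 3].
  S_2 = Σ v_i α_i^2 r_i = 5·4·4 + 8·4·10 + 12·10·8 + 8·12·7 + 6·3·6 = 2140 ≡ 8.
  S = (2, 4, 8) ≠ 0, so r is not a codeword (an error is present).
Step 3: locate the error. For a single error e at position i, S_ℓ = v_i·e·α_i^ℓ, so α_err = S_1/S_0.
  S_0^{−1} = 2^{−1} = 7 (mod 13), so α_err = 4·7 = 28 ≡ 2 = α_2. Error position i = 2.
  Consistency check: S_2/S_1 = 8·10 = 80 ≡ 2 = α_err ✓ (single-error assumption holds).
Step 4: error magnitude e = S_0/v_2 = S_0·∏_{j≠2}(α_2 − α_j) = 2·5 = 10 ≡ 10 (mod 13).
Step 5: correct position 2: c_2 = r_2 − e = 10 − 10 ≡ 0 (mod 13). Hence c = [4, 0, 8, 7, 6].
  Check: interpolating c through the α_i gives m(x) = 2 + 12·x (degree < 2) with m(α_i) = c_i for every i, so c is indeed a codeword.


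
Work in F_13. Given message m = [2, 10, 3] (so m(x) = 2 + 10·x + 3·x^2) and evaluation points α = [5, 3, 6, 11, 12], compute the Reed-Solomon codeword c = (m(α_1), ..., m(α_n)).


c = [10, 7, 1, 7, 8]

Message polynomial: m(x) = 2 + 10·x + 3·x^2 (mod 13).
For each evaluation point α_i, compute m(α_i) mod 13:
  α_1 = 5: Horner steps 3 → 12 → 10, so m(5) = 10.
  α_2 = 3: Horner steps 3 → 6 → 7, so m(3) = 7.
  α_3 = 6: Horner steps 3 → 2 → 1, so m(6) = 1.
  α_4 = 11: Horner steps 3 → 4 → 7, so m(11) = 7.
  α_5 = 12: Horner steps 3 → 7 → 8, so m(12) = 8.
Codeword c = [10, 7, 1, 7, 8] ∈ F_13^5.


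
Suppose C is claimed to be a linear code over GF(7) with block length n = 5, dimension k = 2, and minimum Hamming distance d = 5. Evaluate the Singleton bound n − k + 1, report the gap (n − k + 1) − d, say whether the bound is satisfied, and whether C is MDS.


Singleton RHS = n − k + 1 = 4, slack = -1, bound violated (no such code; not MDS).

Singleton bound: d ≤ n − k + 1.
Here n = 5, k = 2, so n − k + 1 = 4.
Given d = 5, check d ≤ 4: NO.
Slack = (n − k + 1) − d = -1.
The slack is negative: d = 5 exceeds n − k + 1 = 4 by 1, so the Singleton bound is violated and no linear [5, 2, 5]_7 code can exist. In particular it is not MDS (MDS requires d = n − k + 1 exactly).
Description: the claimed parameters are [5, 2, 5]_7; such a code would be impossible (violates the Singleton bound).


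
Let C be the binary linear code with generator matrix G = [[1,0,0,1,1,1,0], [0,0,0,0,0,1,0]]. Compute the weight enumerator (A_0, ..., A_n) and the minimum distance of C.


Weight distribution: A_0 = 1, A_1 = 1, A_3 = 1, A_4 = 1. Minimum distance d = 1.

Enumerate all 2^2 = 4 messages m ∈ F_2^2.
For each, compute codeword c = mG in F_2^7, then tally its weight.
  m = 00 → c = 0000000, weight = 0.
  m = 10 → c = 1001110, weight = 4.
  m = 01 → c = 0000010, weight = 1.
  m = 11 → c = 1001100, weight = 3.
Tally weights:
  weight 0: 1 codewords.
  weight 1: 1 codewords.
  weight 3: 1 codewords.
  weight 4: 1 codewords.
Minimum distance d = smallest w > 0 with A_w > 0 = 1.
Sanity: Σ A_w = 4 = 2^2 = 4 ✓.


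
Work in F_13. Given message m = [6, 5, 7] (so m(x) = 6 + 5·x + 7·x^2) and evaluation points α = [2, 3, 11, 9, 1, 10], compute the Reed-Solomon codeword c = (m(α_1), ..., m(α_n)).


c = [5, 6, 11, 7, 5, 2]

Message polynomial: m(x) = 6 + 5·x + 7·x^2 (mod 13).
For each evaluation point α_i, compute m(α_i) mod 13:
  α_1 = 2: Horner steps 7 → 6 → 5, so m(2) = 5.
  α_2 = 3: Horner steps 7 → 0 → 6, so m(3) = 6.
  α_3 = 11: Horner steps 7 → 4 → 11, so m(11) = 11.
  α_4 = 9: Horner steps 7 → 3 → 7, so m(9) = 7.
  α_5 = 1: Horner steps 7 → 12 → 5, so m(1) = 5.
  α_6 = 10: Horner steps 7 → 10 → 2, so m(10) = 2.
Codeword c = [5, 6, 11, 7, 5, 2] ∈ F_13^6.


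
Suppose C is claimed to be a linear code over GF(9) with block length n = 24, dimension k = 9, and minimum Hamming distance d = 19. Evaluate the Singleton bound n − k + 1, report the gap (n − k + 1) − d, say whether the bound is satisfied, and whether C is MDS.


Singleton RHS = n − k + 1 = 16, slack = -3, bound violated (no such code; not MDS).

Singleton bound: d ≤ n − k + 1.
Here n = 24, k = 9, so n − k + 1 = 16.
Given d = 19, check d ≤ 16: NO.
Slack = (n − k + 1) − d = -3.
The slack is negative: d = 19 exceeds n − k + 1 = 16 by 3, so the Singleton bound is violated and no linear [24, 9, 19]_9 code can exist. In particular it is not MDS (MDS requires d = n − k + 1 exactly).
Description: the claimed parameters are [24, 9, 19]_9; such a code would be impossible (violates the Singleton bound).


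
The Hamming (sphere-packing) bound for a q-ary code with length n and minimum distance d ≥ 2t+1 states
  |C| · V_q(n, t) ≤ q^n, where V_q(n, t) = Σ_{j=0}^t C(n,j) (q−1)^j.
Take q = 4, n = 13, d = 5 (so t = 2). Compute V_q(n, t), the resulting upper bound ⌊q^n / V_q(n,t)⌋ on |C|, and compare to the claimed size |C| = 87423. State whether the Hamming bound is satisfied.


V_q(n, t) = 742, q^n = 67108864, Hamming bound = 90443, |C| = 87423 ≤ bound (satisfied).

Step 1: Compute V_q(n, t) = Σ_{j=0}^2 C(n, j) (q−1)^j.
  j = 0: C(13,0)·(3)^0 = 1·1 = 1.
  j = 1: C(13,1)·(3)^1 = 13·3 = 39.
  j = 2: C(13,2)·(3)^2 = 78·9 = 702.
  V_q(n, t) = 1 + 39 + 702 = 742.
Step 2: q^n = 4^13 = 67108864.
Step 3: Hamming bound ⌊q^n / V_q(n,t)⌋ = ⌊67108864/742⌋ = 90443.
Step 4: Compare |C| = 87423 to 90443: satisfied.
The claimed |C| lies below the Hamming bound.


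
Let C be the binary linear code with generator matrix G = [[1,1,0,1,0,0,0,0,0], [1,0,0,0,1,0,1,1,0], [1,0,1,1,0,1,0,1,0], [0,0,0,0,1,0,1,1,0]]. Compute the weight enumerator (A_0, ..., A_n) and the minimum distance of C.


Weight distribution: A_0 = 1, A_1 = 1, A_2 = 1, A_3 = 2, A_4 = 3, A_5 = 5, A_6 = 3. Minimum distance d = 1.

Enumerate all 2^4 = 16 messages m ∈ F_2^4.
For each, compute codeword c = mG in F_2^9, then tally its weight.
  m = 0000 → c = 000000000, weight = 0.
  m = 1000 → c = 110100000, weight = 3.
  m = 0100 → c = 100010110, weight = 4.
  m = 1100 → c = 010110110, weight = 5.
  m = 0010 → c = 101101010, weight = 5.
  m = 1010 → c = 011001010, weight = 4.
  m = 0110 → c = 001111100, weight = 5.
  m = 1110 → c = 111011100, weight = 6.
  m = 0001 → c = 000010110, weight = 3.
  m = 1001 → c = 110110110, weight = 6.
  m = 0101 → c = 100000000, weight = 1.
  m = 1101 → c = 010100000, weight = 2.
  m = 0011 → c = 101111100, weight = 6.
  m = 1011 → c = 011011100, weight = 5.
  m = 0111 → c = 001101010, weight = 4.
  m = 1111 → c = 111001010, weight = 5.
Tally weights:
  weight 0: 1 codewords.
  weight 1: 1 codewords.
  weight 2: 1 codewords.
  weight 3: 2 codewords.
  weight 4: 3 codewords.
  weight 5: 5 codewords.
  weight 6: 3 codewords.
Minimum distance d = smallest w > 0 with A_w > 0 = 1.
Sanity: Σ A_w = 16 = 2^4 = 16 ✓.


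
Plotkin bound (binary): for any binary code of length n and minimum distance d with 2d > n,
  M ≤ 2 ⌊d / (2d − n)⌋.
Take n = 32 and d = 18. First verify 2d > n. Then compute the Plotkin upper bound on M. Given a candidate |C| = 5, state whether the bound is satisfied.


Plotkin bound M ≤ 8; given |C| = 5 ≤ bound (satisfied).

Check applicability: 2d = 36, n = 32.
2d − n = 4 > 0, so Plotkin applies.
Compute d/(2d−n) = 18/4 ≈ 4.5000.
⌊d/(2d−n)⌋ = 4.
Plotkin bound: M ≤ 2·4 = 8.
Given |C| = 5, check: satisfied.
This |C| is below the Plotkin bound.


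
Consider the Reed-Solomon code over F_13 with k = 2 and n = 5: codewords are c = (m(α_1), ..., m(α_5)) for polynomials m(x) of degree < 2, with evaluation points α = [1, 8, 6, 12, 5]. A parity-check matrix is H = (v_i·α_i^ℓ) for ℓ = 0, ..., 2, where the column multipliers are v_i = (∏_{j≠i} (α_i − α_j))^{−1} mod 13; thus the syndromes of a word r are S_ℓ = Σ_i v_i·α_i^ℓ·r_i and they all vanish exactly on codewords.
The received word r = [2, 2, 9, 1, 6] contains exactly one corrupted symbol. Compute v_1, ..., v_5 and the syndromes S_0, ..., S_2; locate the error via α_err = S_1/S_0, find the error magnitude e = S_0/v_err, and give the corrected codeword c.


S = (10, 10, 10), error at position 1, error magnitude e = 8, c = [7, 2, 9, 1, 6].

Step 1: column multipliers v_i = (∏_{j≠i}(α_i − α_j))^{−1} mod 13.
  i = 1 (α = 1): (1−8)(1−6)(1−12)(1−5) = (−7)·(−5)·(−11)·(−4) = 1540 ≡ 6, so v_1 = 6^{−1} = 11 (mod 13).
  i = 2 (α = 8): (8−1)(8−6)(8−12)(8−5) = 7·2·(−4)·3 = −168 ≡ 1, so v_2 = 1^{−1} = 1 (mod 13).
  i = 3 (α = 6): (6−1)(6−8)(6−12)(6−5) = 5·(−2)·(−6)·1 = 60 ≡ 8, so v_3 = 8^{−1} = 5 (mod 13).
  i = 4 (α = 12): (12−1)(12−8)(12−6)(12−5) = 11·4·6·7 = 1848 ≡ 2, so v_4 = 2^{−1} = 7 (mod 13).
  i = 5 (α = 5): (5−1)(5−8)(5−6)(5−12) = 4·(−3)·(−1)·(−7) = −84 ≡ 7, so v_5 = 7^{−1} = 2 (mod 13).
  v = [11, 1, 5, 7, 2].
Step 2: syndromes of r = [2, 2, 9, 1, 6] (all sums mod 13).
  S_0 = Σ v_i r_i = 11·2 + 1·2 + 5·9 + 7·1 + 2·6 = 88 ≡ 10.
  S_1 = Σ v_i α_i r_i = 11·1·2 + 1·8·2 + 5·6·9 + 7·12·1 + 2·5·6 = 452 ≡ 10.
  α_i^2 mod 13 = [1, 12, 10, 1, 12].
  S_2 = Σ v_i α_i^2 r_i = 11·1·2 + 1·12·2 + 5·10·9 + 7·1·1 + 2·12·6 = 647 ≡ 10.
  S = (10, 10, 10) ≠ 0, so r is not a codeword (an error is present).
Step 3: locate the error. For a single error e at position i, S_ℓ = v_i·e·α_i^ℓ, so α_err = S_1/S_0.
  S_0^{−1} = 10^{−1} = 4 (mod 13), so α_err = 10·4 = 40 ≡ 1 = α_1. Error position i = 1.
  Consistency check: S_2/S_1 = 10·4 = 40 ≡ 1 = α_err ✓ (single-error assumption holds).
Step 4: error magnitude e = S_0/v_1 = S_0·∏_{j≠1}(α_1 − α_j) = 10·6 = 60 ≡ 8 (mod 13).
Step 5: correct position 1: c_1 = r_1 − e = 2 − 8 ≡ 7 (mod 13). Hence c = [7, 2, 9, 1, 6].
  Check: interpolating c through the α_i gives m(x) = 4 + 3·x (degree < 2) with m(α_i) = c_i for every i, so c is indeed a codeword.


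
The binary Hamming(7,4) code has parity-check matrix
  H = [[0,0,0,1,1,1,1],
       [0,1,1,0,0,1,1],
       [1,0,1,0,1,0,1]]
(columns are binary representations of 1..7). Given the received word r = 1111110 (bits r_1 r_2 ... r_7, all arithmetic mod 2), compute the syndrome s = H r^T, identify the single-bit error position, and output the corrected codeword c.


s = (1, 1, 1)^T, error position = 7, corrected codeword c = 1111111

Compute s = H r^T mod 2 one row at a time:
  s_1 = 1 + 1 + 1 + 0 = 3 ≡ 1 (mod 2).
  s_2 = 1 + 1 + 1 + 0 = 3 ≡ 1 (mod 2).
  s_3 = 1 + 1 + 1 + 0 = 3 ≡ 1 (mod 2).
s = (1, 1, 1)^T — this equals column 7 of H (binary 111), so error is at position 7.
Correct: flip bit 7 of r = 1111110 to get c = 1111111.


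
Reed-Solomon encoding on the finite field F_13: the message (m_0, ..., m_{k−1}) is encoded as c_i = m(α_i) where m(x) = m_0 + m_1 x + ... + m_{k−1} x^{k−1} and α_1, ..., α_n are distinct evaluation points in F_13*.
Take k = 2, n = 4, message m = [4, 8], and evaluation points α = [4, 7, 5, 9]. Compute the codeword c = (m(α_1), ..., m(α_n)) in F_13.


c = [10, 8, 5, 11]

Message polynomial: m(x) = 4 + 8·x (mod 13).
For each evaluation point α_i, compute m(α_i) mod 13:
  α_1 = 4: Horner steps 8 → 10, so m(4) = 10.
  α_2 = 7: Horner steps 8 → 8, so m(7) = 8.
  α_3 = 5: Horner steps 8 → 5, so m(5) = 5.
  α_4 = 9: Horner steps 8 → 11, so m(9) = 11.
Codeword c = [10, 8, 5, 11] ∈ F_13^4.


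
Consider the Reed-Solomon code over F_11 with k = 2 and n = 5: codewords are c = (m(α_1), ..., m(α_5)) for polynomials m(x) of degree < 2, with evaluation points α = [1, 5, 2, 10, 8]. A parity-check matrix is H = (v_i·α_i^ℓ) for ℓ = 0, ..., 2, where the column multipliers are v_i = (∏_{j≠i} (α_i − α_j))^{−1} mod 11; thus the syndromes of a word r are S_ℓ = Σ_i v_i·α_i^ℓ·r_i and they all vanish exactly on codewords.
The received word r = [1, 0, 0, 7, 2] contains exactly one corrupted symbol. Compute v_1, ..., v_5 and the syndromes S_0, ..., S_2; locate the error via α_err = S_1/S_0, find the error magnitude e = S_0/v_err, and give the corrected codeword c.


S = (9, 7, 3), error at position 3, error magnitude e = 2, c = [1, 0, 9, 7, 2].

Step 1: column multipliers v_i = (∏_{j≠i}(α_i − α_j))^{−1} mod 11.
  i = 1 (α = 1): (1−5)(1−2)(1−10)(1−8) = (−4)·(−1)·(−9)·(−7) = 252 ≡ 10, so v_1 = 10^{−1} = 10 (mod 11).
  i = 2 (α = 5): (5−1)(5−2)(5−10)(5−8) = 4·3·(−5)·(−3) = 180 ≡ 4, so v_2 = 4^{−1} = 3 (mod 11).
  i = 3 (α = 2): (2−1)(2−5)(2−10)(2−8) = 1·(−3)·(−8)·(−6) = −144 ≡ 10, so v_3 = 10^{−1} = 10 (mod 11).
  i = 4 (α = 10): (10−1)(10−5)(10−2)(10−8) = 9·5·8·2 = 720 ≡ 5, so v_4 = 5^{−1} = 9 (mod 11).
  i = 5 (α = 8): (8−1)(8−5)(8−2)(8−10) = 7·3·6·(−2) = −252 ≡ 1, so v_5 = 1^{−1} = 1 (mod 11).
  v = [10, 3, 10, 9, 1].
Step 2: syndromes of r = [1, 0, 0, 7, 2] (all sums mod 11).
  S_0 = Σ v_i r_i = 10·1 + 3·0 + 10·0 + 9·7 + 1·2 = 75 ≡ 9.
  S_1 = Σ v_i α_i r_i = 10·1·1 + 3·5·0 + 10·2·0 + 9·10·7 + 1·8·2 = 656 ≡ 7.
  α_i^2 mod 11 = [1, 3, 4, 1, 9].
  S_2 = Σ v_i α_i^2 r_i = 10·1·1 + 3·3·0 + 10·4·0 + 9·1·7 + 1·9·2 = 91 ≡ 3.
  S = (9, 7, 3) ≠ 0, so r is not a codeword (an error is present).
Step 3: locate the error. For a single error e at position i, S_ℓ = v_i·e·α_i^ℓ, so α_err = S_1/S_0.
  S_0^{−1} = 9^{−1} = 5 (mod 11), so α_err = 7·5 = 35 ≡ 2 = α_3. Error position i = 3.
  Consistency check: S_2/S_1 = 3·8 = 24 ≡ 2 = α_err ✓ (single-error assumption holds).
Step 4: error magnitude e = S_0/v_3 = S_0·∏_{j≠3}(α_3 − α_j) = 9·10 = 90 ≡ 2 (mod 11).
Step 5: correct position 3: c_3 = r_3 − e = 0 − 2 ≡ 9 (mod 11). Hence c = [1, 0, 9, 7, 2].
  Check: interpolating c through the α_i gives m(x) = 4 + 8·x (degree < 2) with m(α_i) = c_i for every i, so c is indeed a codeword.
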